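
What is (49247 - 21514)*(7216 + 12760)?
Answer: 553994408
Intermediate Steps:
(49247 - 21514)*(7216 + 12760) = 27733*19976 = 553994408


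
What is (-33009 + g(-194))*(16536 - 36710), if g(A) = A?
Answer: 669837322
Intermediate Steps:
(-33009 + g(-194))*(16536 - 36710) = (-33009 - 194)*(16536 - 36710) = -33203*(-20174) = 669837322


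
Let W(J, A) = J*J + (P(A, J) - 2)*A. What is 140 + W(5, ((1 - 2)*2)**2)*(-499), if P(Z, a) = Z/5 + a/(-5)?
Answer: -39719/5 ≈ -7943.8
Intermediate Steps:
P(Z, a) = -a/5 + Z/5 (P(Z, a) = Z*(1/5) + a*(-1/5) = Z/5 - a/5 = -a/5 + Z/5)
W(J, A) = J**2 + A*(-2 - J/5 + A/5) (W(J, A) = J*J + ((-J/5 + A/5) - 2)*A = J**2 + (-2 - J/5 + A/5)*A = J**2 + A*(-2 - J/5 + A/5))
140 + W(5, ((1 - 2)*2)**2)*(-499) = 140 + (5**2 - 2*4*(1 - 2)**2 + ((1 - 2)*2)**2*(((1 - 2)*2)**2 - 1*5)/5)*(-499) = 140 + (25 - 2*(-1*2)**2 + (-1*2)**2*((-1*2)**2 - 5)/5)*(-499) = 140 + (25 - 2*(-2)**2 + (1/5)*(-2)**2*((-2)**2 - 5))*(-499) = 140 + (25 - 2*4 + (1/5)*4*(4 - 5))*(-499) = 140 + (25 - 8 + (1/5)*4*(-1))*(-499) = 140 + (25 - 8 - 4/5)*(-499) = 140 + (81/5)*(-499) = 140 - 40419/5 = -39719/5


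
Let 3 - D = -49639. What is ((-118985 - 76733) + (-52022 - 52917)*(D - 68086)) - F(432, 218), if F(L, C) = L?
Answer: 1935298766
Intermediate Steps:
D = 49642 (D = 3 - 1*(-49639) = 3 + 49639 = 49642)
((-118985 - 76733) + (-52022 - 52917)*(D - 68086)) - F(432, 218) = ((-118985 - 76733) + (-52022 - 52917)*(49642 - 68086)) - 1*432 = (-195718 - 104939*(-18444)) - 432 = (-195718 + 1935494916) - 432 = 1935299198 - 432 = 1935298766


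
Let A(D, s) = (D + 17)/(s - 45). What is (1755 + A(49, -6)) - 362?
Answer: 23659/17 ≈ 1391.7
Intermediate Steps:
A(D, s) = (17 + D)/(-45 + s)
(1755 + A(49, -6)) - 362 = (1755 + (17 + 49)/(-45 - 6)) - 362 = (1755 + 66/(-51)) - 362 = (1755 - 1/51*66) - 362 = (1755 - 22/17) - 362 = 29813/17 - 362 = 23659/17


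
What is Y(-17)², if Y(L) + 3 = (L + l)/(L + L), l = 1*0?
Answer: 25/4 ≈ 6.2500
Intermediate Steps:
l = 0
Y(L) = -5/2 (Y(L) = -3 + (L + 0)/(L + L) = -3 + L/((2*L)) = -3 + L*(1/(2*L)) = -3 + ½ = -5/2)
Y(-17)² = (-5/2)² = 25/4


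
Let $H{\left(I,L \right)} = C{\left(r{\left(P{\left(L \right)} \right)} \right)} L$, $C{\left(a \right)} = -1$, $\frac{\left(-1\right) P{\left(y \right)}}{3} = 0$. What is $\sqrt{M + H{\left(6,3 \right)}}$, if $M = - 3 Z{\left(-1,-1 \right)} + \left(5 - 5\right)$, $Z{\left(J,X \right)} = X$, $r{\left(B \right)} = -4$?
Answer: $0$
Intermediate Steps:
$P{\left(y \right)} = 0$ ($P{\left(y \right)} = \left(-3\right) 0 = 0$)
$M = 3$ ($M = \left(-3\right) \left(-1\right) + \left(5 - 5\right) = 3 + 0 = 3$)
$H{\left(I,L \right)} = - L$
$\sqrt{M + H{\left(6,3 \right)}} = \sqrt{3 - 3} = \sqrt{0} = 0$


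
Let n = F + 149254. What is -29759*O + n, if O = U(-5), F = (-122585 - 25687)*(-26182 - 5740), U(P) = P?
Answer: 4733436833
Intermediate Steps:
F = 4733138784 (F = -148272*(-31922) = 4733138784)
O = -5
n = 4733288038 (n = 4733138784 + 149254 = 4733288038)
-29759*O + n = -29759*(-5) + 4733288038 = 148795 + 4733288038 = 4733436833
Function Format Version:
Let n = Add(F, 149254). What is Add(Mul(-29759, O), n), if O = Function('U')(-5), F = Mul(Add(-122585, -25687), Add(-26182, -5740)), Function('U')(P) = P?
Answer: 4733436833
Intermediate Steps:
F = 4733138784 (F = Mul(-148272, -31922) = 4733138784)
O = -5
n = 4733288038 (n = Add(4733138784, 149254) = 4733288038)
Add(Mul(-29759, O), n) = Add(Mul(-29759, -5), 4733288038) = Add(148795, 4733288038) = 4733436833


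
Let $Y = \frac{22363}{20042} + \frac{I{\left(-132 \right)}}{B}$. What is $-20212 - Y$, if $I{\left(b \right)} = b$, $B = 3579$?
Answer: $- \frac{43936078153}{2173646} \approx -20213.0$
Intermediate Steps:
$Y = \frac{2345201}{2173646}$ ($Y = \frac{22363}{20042} - \frac{132}{3579} = 22363 \cdot \frac{1}{20042} - \frac{44}{1193} = \frac{2033}{1822} - \frac{44}{1193} = \frac{2345201}{2173646} \approx 1.0789$)
$-20212 - Y = -20212 - \frac{2345201}{2173646} = - \frac{43936078153}{2173646}$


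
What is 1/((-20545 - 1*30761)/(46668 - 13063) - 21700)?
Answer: -33605/729279806 ≈ -4.6080e-5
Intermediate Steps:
1/((-20545 - 1*30761)/(46668 - 13063) - 21700) = 1/((-20545 - 30761)/33605 - 21700) = 1/(-51306*1/33605 - 21700) = 1/(-51306/33605 - 21700) = 1/(-729279806/33605) = -33605/729279806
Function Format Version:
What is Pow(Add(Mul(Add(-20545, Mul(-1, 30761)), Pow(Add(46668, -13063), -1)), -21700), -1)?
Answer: Rational(-33605, 729279806) ≈ -4.6080e-5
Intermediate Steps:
Pow(Add(Mul(Add(-20545, Mul(-1, 30761)), Pow(Add(46668, -13063), -1)), -21700), -1) = Pow(Add(Mul(Add(-20545, -30761), Pow(33605, -1)), -21700), -1) = Pow(Add(Mul(-51306, Rational(1, 33605)), -21700), -1) = Pow(Add(Rational(-51306, 33605), -21700), -1) = Pow(Rational(-729279806, 33605), -1) = Rational(-33605, 729279806)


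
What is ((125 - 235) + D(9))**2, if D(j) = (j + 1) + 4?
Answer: 9216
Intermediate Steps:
D(j) = 5 + j (D(j) = (1 + j) + 4 = 5 + j)
((125 - 235) + D(9))**2 = ((125 - 235) + (5 + 9))**2 = (-110 + 14)**2 = (-96)**2 = 9216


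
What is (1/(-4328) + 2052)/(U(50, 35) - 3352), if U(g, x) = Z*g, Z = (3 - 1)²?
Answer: -8881055/13641856 ≈ -0.65102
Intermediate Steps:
Z = 4 (Z = 2² = 4)
U(g, x) = 4*g
(1/(-4328) + 2052)/(U(50, 35) - 3352) = (1/(-4328) + 2052)/(4*50 - 3352) = (-1/4328 + 2052)/(200 - 3352) = (8881055/4328)/(-3152) = (8881055/4328)*(-1/3152) = -8881055/13641856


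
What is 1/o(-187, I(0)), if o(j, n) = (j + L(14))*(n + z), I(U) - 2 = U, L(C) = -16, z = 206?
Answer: -1/42224 ≈ -2.3683e-5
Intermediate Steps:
I(U) = 2 + U
o(j, n) = (-16 + j)*(206 + n) (o(j, n) = (j - 16)*(n + 206) = (-16 + j)*(206 + n))
1/o(-187, I(0)) = 1/(-3296 - 16*(2 + 0) + 206*(-187) - 187*(2 + 0)) = 1/(-3296 - 16*2 - 38522 - 187*2) = 1/(-3296 - 32 - 38522 - 374) = 1/(-42224) = -1/42224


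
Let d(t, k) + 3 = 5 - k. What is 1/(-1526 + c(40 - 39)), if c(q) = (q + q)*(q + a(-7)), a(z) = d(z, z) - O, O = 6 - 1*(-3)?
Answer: -1/1524 ≈ -0.00065617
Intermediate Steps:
d(t, k) = 2 - k (d(t, k) = -3 + (5 - k) = 2 - k)
O = 9 (O = 6 + 3 = 9)
a(z) = -7 - z (a(z) = (2 - z) - 1*9 = (2 - z) - 9 = -7 - z)
c(q) = 2*q² (c(q) = (q + q)*(q + (-7 - 1*(-7))) = (2*q)*(q + (-7 + 7)) = (2*q)*(q + 0) = (2*q)*q = 2*q²)
1/(-1526 + c(40 - 39)) = 1/(-1526 + 2*(40 - 39)²) = 1/(-1526 + 2*1²) = 1/(-1526 + 2*1) = 1/(-1526 + 2) = 1/(-1524) = -1/1524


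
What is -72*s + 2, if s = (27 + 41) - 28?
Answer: -2878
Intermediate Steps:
s = 40 (s = 68 - 28 = 40)
-72*s + 2 = -72*40 + 2 = -2880 + 2 = -2878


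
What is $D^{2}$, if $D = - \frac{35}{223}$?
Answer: $\frac{1225}{49729} \approx 0.024634$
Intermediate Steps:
$D = - \frac{35}{223}$ ($D = \left(-35\right) \frac{1}{223} = - \frac{35}{223} \approx -0.15695$)
$D^{2} = \left(- \frac{35}{223}\right)^{2} = \frac{1225}{49729}$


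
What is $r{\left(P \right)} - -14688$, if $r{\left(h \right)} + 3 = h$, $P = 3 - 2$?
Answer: $14686$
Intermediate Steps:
$P = 1$
$r{\left(h \right)} = -3 + h$
$r{\left(P \right)} - -14688 = \left(-3 + 1\right) - -14688 = -2 + 14688 = 14686$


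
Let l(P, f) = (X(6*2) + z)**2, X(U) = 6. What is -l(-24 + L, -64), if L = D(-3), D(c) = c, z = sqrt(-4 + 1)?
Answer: -(6 + I*sqrt(3))**2 ≈ -33.0 - 20.785*I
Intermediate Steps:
z = I*sqrt(3) (z = sqrt(-3) = I*sqrt(3) ≈ 1.732*I)
L = -3
l(P, f) = (6 + I*sqrt(3))**2
-l(-24 + L, -64) = -(6 + I*sqrt(3))**2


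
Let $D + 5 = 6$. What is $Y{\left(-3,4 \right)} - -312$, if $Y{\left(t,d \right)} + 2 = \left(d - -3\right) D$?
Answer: $317$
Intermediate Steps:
$D = 1$ ($D = -5 + 6 = 1$)
$Y{\left(t,d \right)} = 1 + d$ ($Y{\left(t,d \right)} = -2 + \left(d - -3\right) 1 = -2 + \left(d + 3\right) 1 = -2 + \left(3 + d\right) 1 = -2 + \left(3 + d\right) = 1 + d$)
$Y{\left(-3,4 \right)} - -312 = \left(1 + 4\right) - -312 = 5 + 312 = 317$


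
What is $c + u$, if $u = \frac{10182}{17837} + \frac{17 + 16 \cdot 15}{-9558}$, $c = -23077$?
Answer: $- \frac{3934213748095}{170486046} \approx -23076.0$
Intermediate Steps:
$u = \frac{92735447}{170486046}$ ($u = 10182 \cdot \frac{1}{17837} + \left(17 + 240\right) \left(- \frac{1}{9558}\right) = \frac{10182}{17837} + 257 \left(- \frac{1}{9558}\right) = \frac{10182}{17837} - \frac{257}{9558} = \frac{92735447}{170486046} \approx 0.54395$)
$c + u = -23077 + \frac{92735447}{170486046} = - \frac{3934213748095}{170486046}$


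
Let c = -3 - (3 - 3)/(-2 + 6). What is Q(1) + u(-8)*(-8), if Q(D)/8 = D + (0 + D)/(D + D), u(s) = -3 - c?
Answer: 12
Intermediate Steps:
c = -3 (c = -3 - 0/4 = -3 - 1*0 = -3 + 0 = -3)
u(s) = 0 (u(s) = -3 - 1*(-3) = -3 + 3 = 0)
Q(D) = 4 + 8*D (Q(D) = 8*(D + (0 + D)/(D + D)) = 8*(D + D/((2*D))) = 8*(D + D*(1/(2*D))) = 8*(D + 1/2) = 8*(1/2 + D) = 4 + 8*D)
Q(1) + u(-8)*(-8) = (4 + 8*1) + 0*(-8) = (4 + 8) + 0 = 12 + 0 = 12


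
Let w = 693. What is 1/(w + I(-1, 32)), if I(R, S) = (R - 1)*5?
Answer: 1/683 ≈ 0.0014641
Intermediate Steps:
I(R, S) = -5 + 5*R (I(R, S) = (-1 + R)*5 = -5 + 5*R)
1/(w + I(-1, 32)) = 1/(693 + (-5 + 5*(-1))) = 1/(693 + (-5 - 5)) = 1/(693 - 10) = 1/683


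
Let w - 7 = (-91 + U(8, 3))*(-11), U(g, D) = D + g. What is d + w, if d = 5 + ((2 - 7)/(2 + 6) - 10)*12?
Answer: 1529/2 ≈ 764.50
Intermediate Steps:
w = 887 (w = 7 + (-91 + (3 + 8))*(-11) = 7 + (-91 + 11)*(-11) = 7 - 80*(-11) = 7 + 880 = 887)
d = -245/2 (d = 5 + (-5/8 - 10)*12 = 5 - 85/8*12 = 5 - 255/2 = -245/2 ≈ -122.50)
d + w = -245/2 + 887 = 1529/2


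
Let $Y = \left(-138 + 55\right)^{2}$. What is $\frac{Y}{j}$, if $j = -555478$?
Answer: $- \frac{6889}{555478} \approx -0.012402$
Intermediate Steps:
$Y = 6889$ ($Y = \left(-83\right)^{2} = 6889$)
$\frac{Y}{j} = \frac{6889}{-555478} = 6889 \left(- \frac{1}{555478}\right) = - \frac{6889}{555478}$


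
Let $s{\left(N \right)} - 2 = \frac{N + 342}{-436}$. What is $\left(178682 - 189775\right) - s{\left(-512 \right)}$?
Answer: $- \frac{2418795}{218} \approx -11095.0$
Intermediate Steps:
$s{\left(N \right)} = \frac{265}{218} - \frac{N}{436}$ ($s{\left(N \right)} = 2 + \frac{N + 342}{-436} = 2 + \left(342 + N\right) \left(- \frac{1}{436}\right) = 2 - \left(\frac{171}{218} + \frac{N}{436}\right) = \frac{265}{218} - \frac{N}{436}$)
$\left(178682 - 189775\right) - s{\left(-512 \right)} = \left(178682 - 189775\right) - \left(\frac{265}{218} - - \frac{128}{109}\right) = \left(178682 - 189775\right) - \left(\frac{265}{218} + \frac{128}{109}\right) = -11093 - \frac{521}{218} = - \frac{2418795}{218}$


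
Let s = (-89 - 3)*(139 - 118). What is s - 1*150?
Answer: -2082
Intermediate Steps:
s = -1932 (s = -92*21 = -1932)
s - 1*150 = -1932 - 1*150 = -1932 - 150 = -2082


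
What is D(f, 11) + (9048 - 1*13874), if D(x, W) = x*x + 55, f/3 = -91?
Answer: 69758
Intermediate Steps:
f = -273 (f = 3*(-91) = -273)
D(x, W) = 55 + x² (D(x, W) = x² + 55 = 55 + x²)
D(f, 11) + (9048 - 1*13874) = (55 + (-273)²) + (9048 - 1*13874) = (55 + 74529) + (9048 - 13874) = 74584 - 4826 = 69758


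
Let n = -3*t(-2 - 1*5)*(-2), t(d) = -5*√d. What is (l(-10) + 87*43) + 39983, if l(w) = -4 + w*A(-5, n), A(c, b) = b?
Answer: 43720 + 300*I*√7 ≈ 43720.0 + 793.73*I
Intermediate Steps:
n = -30*I*√7 (n = -(-15)*√(-2 - 1*5)*(-2) = -(-15)*√(-2 - 5)*(-2) = -(-15)*√(-7)*(-2) = -(-15)*I*√7*(-2) = (15*I*√7)*(-2) = -30*I*√7 ≈ -79.373*I)
l(w) = -4 - 30*I*w*√7 (l(w) = -4 + w*(-30*I*√7) = -4 - 30*I*w*√7)
(l(-10) + 87*43) + 39983 = ((-4 - 30*I*(-10)*√7) + 87*43) + 39983 = ((-4 + 300*I*√7) + 3741) + 39983 = (3737 + 300*I*√7) + 39983 = 43720 + 300*I*√7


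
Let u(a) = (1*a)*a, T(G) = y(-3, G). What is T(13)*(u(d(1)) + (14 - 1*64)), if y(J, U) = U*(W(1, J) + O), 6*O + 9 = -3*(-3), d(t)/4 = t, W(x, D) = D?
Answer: 1326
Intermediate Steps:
d(t) = 4*t
O = 0 (O = -3/2 + (-3*(-3))/6 = -3/2 + (⅙)*9 = -3/2 + 3/2 = 0)
y(J, U) = J*U (y(J, U) = U*(J + 0) = U*J = J*U)
T(G) = -3*G
u(a) = a² (u(a) = a*a = a²)
T(13)*(u(d(1)) + (14 - 1*64)) = (-3*13)*((4*1)² + (14 - 1*64)) = -39*(4² + (14 - 64)) = -39*(16 - 50) = -39*(-34) = 1326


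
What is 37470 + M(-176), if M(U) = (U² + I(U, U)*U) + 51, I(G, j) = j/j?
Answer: 68321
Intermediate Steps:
I(G, j) = 1
M(U) = 51 + U + U² (M(U) = (U² + 1*U) + 51 = (U² + U) + 51 = (U + U²) + 51 = 51 + U + U²)
37470 + M(-176) = 37470 + (51 - 176 + (-176)²) = 37470 + (51 - 176 + 30976) = 37470 + 30851 = 68321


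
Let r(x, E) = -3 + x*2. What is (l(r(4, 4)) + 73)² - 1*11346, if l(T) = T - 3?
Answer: -5721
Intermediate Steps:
r(x, E) = -3 + 2*x
l(T) = -3 + T
(l(r(4, 4)) + 73)² - 1*11346 = ((-3 + (-3 + 2*4)) + 73)² - 1*11346 = ((-3 + (-3 + 8)) + 73)² - 11346 = ((-3 + 5) + 73)² - 11346 = (2 + 73)² - 11346 = 75² - 11346 = 5625 - 11346 = -5721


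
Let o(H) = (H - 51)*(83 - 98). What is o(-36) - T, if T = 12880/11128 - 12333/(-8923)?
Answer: 16165999132/12411893 ≈ 1302.5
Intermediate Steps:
o(H) = 765 - 15*H (o(H) = (-51 + H)*(-15) = 765 - 15*H)
T = 31521233/12411893 (T = 12880*(1/11128) - 12333*(-1/8923) = 1610/1391 + 12333/8923 = 31521233/12411893 ≈ 2.5396)
o(-36) - T = (765 - 15*(-36)) - 1*31521233/12411893 = (765 + 540) - 31521233/12411893 = 1305 - 31521233/12411893 = 16165999132/12411893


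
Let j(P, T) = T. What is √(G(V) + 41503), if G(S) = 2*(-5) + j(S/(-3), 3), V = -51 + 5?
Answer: 2*√10374 ≈ 203.71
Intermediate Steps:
V = -46
G(S) = -7 (G(S) = 2*(-5) + 3 = -10 + 3 = -7)
√(G(V) + 41503) = √(-7 + 41503) = √41496 = 2*√10374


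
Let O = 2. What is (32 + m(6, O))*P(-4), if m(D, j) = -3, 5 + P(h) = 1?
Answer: -116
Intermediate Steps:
P(h) = -4 (P(h) = -5 + 1 = -4)
(32 + m(6, O))*P(-4) = (32 - 3)*(-4) = 29*(-4) = -116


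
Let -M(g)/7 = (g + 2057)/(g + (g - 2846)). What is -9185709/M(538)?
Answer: -1083913662/1211 ≈ -8.9506e+5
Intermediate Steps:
M(g) = -7*(2057 + g)/(-2846 + 2*g) (M(g) = -7*(g + 2057)/(g + (g - 2846)) = -7*(2057 + g)/(g + (-2846 + g)) = -7*(2057 + g)/(-2846 + 2*g))
-9185709/M(538) = -9185709*2*(-1423 + 538)/(7*(-2057 - 1*538)) = -9185709*(-1770/(7*(-2057 - 538))) = -9185709/((7/2)*(-1/885)*(-2595)) = -9185709/1211/118 = -9185709*118/1211 = -1083913662/1211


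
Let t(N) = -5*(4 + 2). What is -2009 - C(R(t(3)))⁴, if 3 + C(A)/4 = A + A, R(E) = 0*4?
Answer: -22745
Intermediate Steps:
t(N) = -30 (t(N) = -5*6 = -30)
R(E) = 0
C(A) = -12 + 8*A (C(A) = -12 + 4*(A + A) = -12 + 4*(2*A) = -12 + 8*A)
-2009 - C(R(t(3)))⁴ = -2009 - (-12 + 8*0)⁴ = -2009 - (-12 + 0)⁴ = -2009 - 1*(-12)⁴ = -2009 - 1*20736 = -2009 - 20736 = -22745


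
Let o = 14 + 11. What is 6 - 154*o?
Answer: -3844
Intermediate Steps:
o = 25
6 - 154*o = 6 - 154*25 = 6 - 3850 = -3844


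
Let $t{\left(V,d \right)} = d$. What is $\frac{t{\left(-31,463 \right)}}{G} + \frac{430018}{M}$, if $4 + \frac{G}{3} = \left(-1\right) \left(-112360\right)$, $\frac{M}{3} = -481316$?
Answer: $- \frac{12023063275}{40559055372} \approx -0.29643$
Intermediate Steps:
$M = -1443948$ ($M = 3 \left(-481316\right) = -1443948$)
$G = 337068$ ($G = -12 + 3 \left(\left(-1\right) \left(-112360\right)\right) = -12 + 3 \cdot 112360 = -12 + 337080 = 337068$)
$\frac{t{\left(-31,463 \right)}}{G} + \frac{430018}{M} = \frac{463}{337068} + \frac{430018}{-1443948} = 463 \cdot \frac{1}{337068} + 430018 \left(- \frac{1}{1443948}\right) = \frac{463}{337068} - \frac{215009}{721974} = - \frac{12023063275}{40559055372}$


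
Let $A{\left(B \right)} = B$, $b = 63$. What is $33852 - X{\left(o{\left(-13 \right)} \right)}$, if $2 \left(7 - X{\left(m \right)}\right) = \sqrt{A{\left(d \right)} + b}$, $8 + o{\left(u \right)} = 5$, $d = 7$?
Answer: $33845 + \frac{\sqrt{70}}{2} \approx 33849.0$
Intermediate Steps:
$o{\left(u \right)} = -3$ ($o{\left(u \right)} = -8 + 5 = -3$)
$X{\left(m \right)} = 7 - \frac{\sqrt{70}}{2}$ ($X{\left(m \right)} = 7 - \frac{\sqrt{7 + 63}}{2} = 7 - \frac{\sqrt{70}}{2}$)
$33852 - X{\left(o{\left(-13 \right)} \right)} = 33852 - \left(7 - \frac{\sqrt{70}}{2}\right) = 33845 + \frac{\sqrt{70}}{2}$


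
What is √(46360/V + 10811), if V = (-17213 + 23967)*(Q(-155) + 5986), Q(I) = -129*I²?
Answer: √1179654810115489219354359/10445868103 ≈ 103.98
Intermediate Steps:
V = -20891736206 (V = (-17213 + 23967)*(-129*(-155)² + 5986) = 6754*(-129*24025 + 5986) = 6754*(-3099225 + 5986) = 6754*(-3093239) = -20891736206)
√(46360/V + 10811) = √(46360/(-20891736206) + 10811) = √(46360*(-1/20891736206) + 10811) = √(-23180/10445868103 + 10811) = √(112930280038353/10445868103) = √1179654810115489219354359/10445868103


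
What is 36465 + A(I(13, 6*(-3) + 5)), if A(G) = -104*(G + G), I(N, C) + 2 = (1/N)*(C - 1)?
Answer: 37105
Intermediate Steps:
I(N, C) = -2 + (-1 + C)/N (I(N, C) = -2 + (1/N)*(C - 1) = -2 + (-1 + C)/N)
A(G) = -208*G
36465 + A(I(13, 6*(-3) + 5)) = 36465 - 208*(-1 + (6*(-3) + 5) - 2*13)/13 = 36465 - 16*(-1 + (-18 + 5) - 26) = 36465 - 16*(-1 - 13 - 26) = 36465 - 16*(-40) = 36465 - 208*(-40/13) = 36465 + 640 = 37105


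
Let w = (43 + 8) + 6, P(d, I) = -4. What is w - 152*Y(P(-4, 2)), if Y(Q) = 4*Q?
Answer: 2489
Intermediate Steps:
w = 57 (w = 51 + 6 = 57)
w - 152*Y(P(-4, 2)) = 57 - 608*(-4) = 57 - 152*(-16) = 57 + 2432 = 2489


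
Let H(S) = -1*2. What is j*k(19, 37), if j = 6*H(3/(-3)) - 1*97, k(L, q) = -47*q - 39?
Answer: 193802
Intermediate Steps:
k(L, q) = -39 - 47*q
H(S) = -2
j = -109 (j = 6*(-2) - 1*97 = -12 - 97 = -109)
j*k(19, 37) = -109*(-39 - 47*37) = -109*(-39 - 1739) = -109*(-1778) = 193802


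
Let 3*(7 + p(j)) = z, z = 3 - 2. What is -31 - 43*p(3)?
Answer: 767/3 ≈ 255.67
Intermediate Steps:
z = 1
p(j) = -20/3 (p(j) = -7 + (1/3)*1 = -7 + 1/3 = -20/3)
-31 - 43*p(3) = -31 - 43*(-20/3) = -31 + 860/3 = 767/3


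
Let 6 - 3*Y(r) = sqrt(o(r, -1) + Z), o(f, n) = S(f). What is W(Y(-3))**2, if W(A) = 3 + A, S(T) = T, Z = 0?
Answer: (15 - I*sqrt(3))**2/9 ≈ 24.667 - 5.7735*I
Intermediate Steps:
o(f, n) = f
Y(r) = 2 - sqrt(r)/3 (Y(r) = 2 - sqrt(r + 0)/3 = 2 - sqrt(r)/3)
W(Y(-3))**2 = (3 + (2 - I*sqrt(3)/3))**2 = (5 - I*sqrt(3)/3)**2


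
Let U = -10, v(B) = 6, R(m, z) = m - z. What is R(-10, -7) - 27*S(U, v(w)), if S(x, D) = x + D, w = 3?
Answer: 105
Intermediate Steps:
S(x, D) = D + x
R(-10, -7) - 27*S(U, v(w)) = (-10 - 1*(-7)) - 27*(6 - 10) = (-10 + 7) - 27*(-4) = -3 + 108 = 105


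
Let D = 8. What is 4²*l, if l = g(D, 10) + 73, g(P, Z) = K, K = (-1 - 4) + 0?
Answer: 1088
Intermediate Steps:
K = -5 (K = -5 + 0 = -5)
g(P, Z) = -5
l = 68 (l = -5 + 73 = 68)
4²*l = 4²*68 = 16*68 = 1088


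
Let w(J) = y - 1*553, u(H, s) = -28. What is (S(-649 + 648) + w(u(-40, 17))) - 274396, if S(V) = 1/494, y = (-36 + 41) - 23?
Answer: -135833697/494 ≈ -2.7497e+5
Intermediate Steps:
y = -18 (y = 5 - 23 = -18)
w(J) = -571 (w(J) = -18 - 1*553 = -18 - 553 = -571)
S(V) = 1/494
(S(-649 + 648) + w(u(-40, 17))) - 274396 = (1/494 - 571) - 274396 = -282073/494 - 274396 = -135833697/494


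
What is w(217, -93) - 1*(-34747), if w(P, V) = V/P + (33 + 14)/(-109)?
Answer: 26511305/763 ≈ 34746.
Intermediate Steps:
w(P, V) = -47/109 + V/P (w(P, V) = V/P + 47*(-1/109) = V/P - 47/109 = -47/109 + V/P)
w(217, -93) - 1*(-34747) = (-47/109 - 93/217) - 1*(-34747) = (-47/109 - 93*1/217) + 34747 = (-47/109 - 3/7) + 34747 = -656/763 + 34747 = 26511305/763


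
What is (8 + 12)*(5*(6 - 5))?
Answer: 100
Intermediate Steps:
(8 + 12)*(5*(6 - 5)) = 20*(5*1) = 20*5 = 100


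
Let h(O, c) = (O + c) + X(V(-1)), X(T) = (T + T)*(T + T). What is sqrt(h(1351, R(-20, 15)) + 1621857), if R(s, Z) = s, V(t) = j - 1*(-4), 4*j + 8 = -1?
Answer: sqrt(6492801)/2 ≈ 1274.0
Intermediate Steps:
j = -9/4 (j = -2 + (1/4)*(-1) = -2 - 1/4 = -9/4 ≈ -2.2500)
V(t) = 7/4 (V(t) = -9/4 - 1*(-4) = -9/4 + 4 = 7/4)
X(T) = 4*T**2 (X(T) = (2*T)*(2*T) = 4*T**2)
h(O, c) = 49/4 + O + c (h(O, c) = (O + c) + 4*(7/4)**2 = (O + c) + 4*(49/16) = (O + c) + 49/4 = 49/4 + O + c)
sqrt(h(1351, R(-20, 15)) + 1621857) = sqrt((49/4 + 1351 - 20) + 1621857) = sqrt(5373/4 + 1621857) = sqrt(6492801/4) = sqrt(6492801)/2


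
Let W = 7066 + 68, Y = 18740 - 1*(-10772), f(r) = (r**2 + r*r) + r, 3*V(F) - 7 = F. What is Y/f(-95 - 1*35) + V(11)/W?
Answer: 2508817/2859545 ≈ 0.87735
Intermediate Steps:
V(F) = 7/3 + F/3
f(r) = r + 2*r**2 (f(r) = (r**2 + r**2) + r = 2*r**2 + r = r + 2*r**2)
Y = 29512 (Y = 18740 + 10772 = 29512)
W = 7134
Y/f(-95 - 1*35) + V(11)/W = 29512/(((-95 - 1*35)*(1 + 2*(-95 - 1*35)))) + (7/3 + (1/3)*11)/7134 = 29512/(((-95 - 35)*(1 + 2*(-95 - 35)))) + (7/3 + 11/3)*(1/7134) = 29512/((-130*(1 + 2*(-130)))) + 6*(1/7134) = 29512/((-130*(1 - 260))) + 1/1189 = 29512/((-130*(-259))) + 1/1189 = 29512/33670 + 1/1189 = 29512*(1/33670) + 1/1189 = 2108/2405 + 1/1189 = 2508817/2859545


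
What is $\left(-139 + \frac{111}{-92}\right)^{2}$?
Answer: $\frac{166384201}{8464} \approx 19658.0$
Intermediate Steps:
$\left(-139 + \frac{111}{-92}\right)^{2} = \left(-139 + 111 \left(- \frac{1}{92}\right)\right)^{2} = \left(-139 - \frac{111}{92}\right)^{2} = \left(- \frac{12899}{92}\right)^{2} = \frac{166384201}{8464}$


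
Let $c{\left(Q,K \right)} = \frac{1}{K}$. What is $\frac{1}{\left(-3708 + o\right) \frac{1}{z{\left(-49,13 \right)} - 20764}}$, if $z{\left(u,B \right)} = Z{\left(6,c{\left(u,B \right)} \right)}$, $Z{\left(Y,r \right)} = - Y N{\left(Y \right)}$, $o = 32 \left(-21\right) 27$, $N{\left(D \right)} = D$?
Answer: $\frac{5200}{5463} \approx 0.95186$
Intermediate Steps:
$o = -18144$ ($o = \left(-672\right) 27 = -18144$)
$Z{\left(Y,r \right)} = - Y^{2}$ ($Z{\left(Y,r \right)} = - Y Y = - Y^{2}$)
$z{\left(u,B \right)} = -36$ ($z{\left(u,B \right)} = - 6^{2} = \left(-1\right) 36 = -36$)
$\frac{1}{\left(-3708 + o\right) \frac{1}{z{\left(-49,13 \right)} - 20764}} = \frac{1}{\left(-3708 - 18144\right) \frac{1}{-36 - 20764}} = \frac{1}{\left(-21852\right) \frac{1}{-20800}} = \frac{1}{\left(-21852\right) \left(- \frac{1}{20800}\right)} = \frac{1}{\frac{5463}{5200}} = \frac{5200}{5463}$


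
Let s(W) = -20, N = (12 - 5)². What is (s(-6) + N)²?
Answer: 841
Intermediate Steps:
N = 49 (N = 7² = 49)
(s(-6) + N)² = (-20 + 49)² = 29² = 841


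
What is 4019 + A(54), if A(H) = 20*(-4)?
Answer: 3939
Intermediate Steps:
A(H) = -80
4019 + A(54) = 4019 - 80 = 3939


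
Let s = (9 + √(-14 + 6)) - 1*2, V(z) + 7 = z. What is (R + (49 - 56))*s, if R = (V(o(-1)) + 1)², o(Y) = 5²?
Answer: 2478 + 708*I*√2 ≈ 2478.0 + 1001.3*I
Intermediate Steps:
o(Y) = 25
V(z) = -7 + z
s = 7 + 2*I*√2 (s = (9 + √(-8)) - 2 = (9 + 2*I*√2) - 2 = 7 + 2*I*√2 ≈ 7.0 + 2.8284*I)
R = 361 (R = ((-7 + 25) + 1)² = (18 + 1)² = 19² = 361)
(R + (49 - 56))*s = (361 + (49 - 56))*(7 + 2*I*√2) = (361 - 7)*(7 + 2*I*√2) = 354*(7 + 2*I*√2) = 2478 + 708*I*√2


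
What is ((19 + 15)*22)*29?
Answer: 21692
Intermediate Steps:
((19 + 15)*22)*29 = (34*22)*29 = 748*29 = 21692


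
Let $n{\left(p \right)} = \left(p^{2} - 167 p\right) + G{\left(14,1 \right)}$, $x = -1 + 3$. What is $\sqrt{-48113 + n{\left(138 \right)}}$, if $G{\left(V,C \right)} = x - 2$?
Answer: $i \sqrt{52115} \approx 228.29 i$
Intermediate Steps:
$x = 2$
$G{\left(V,C \right)} = 0$ ($G{\left(V,C \right)} = 2 - 2 = 0$)
$n{\left(p \right)} = p^{2} - 167 p$ ($n{\left(p \right)} = \left(p^{2} - 167 p\right) + 0 = p^{2} - 167 p$)
$\sqrt{-48113 + n{\left(138 \right)}} = \sqrt{-48113 + 138 \left(-167 + 138\right)} = \sqrt{-48113 + 138 \left(-29\right)} = \sqrt{-48113 - 4002} = \sqrt{-52115} = i \sqrt{52115}$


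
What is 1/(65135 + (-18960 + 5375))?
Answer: 1/51550 ≈ 1.9399e-5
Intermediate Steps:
1/(65135 + (-18960 + 5375)) = 1/(65135 - 13585) = 1/51550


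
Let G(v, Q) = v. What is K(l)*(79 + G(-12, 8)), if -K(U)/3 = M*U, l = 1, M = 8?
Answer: -1608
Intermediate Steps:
K(U) = -24*U
K(l)*(79 + G(-12, 8)) = (-24*1)*(79 - 12) = -24*67 = -1608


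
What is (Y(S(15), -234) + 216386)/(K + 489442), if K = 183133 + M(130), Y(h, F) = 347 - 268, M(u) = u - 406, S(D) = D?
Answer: 216465/672299 ≈ 0.32198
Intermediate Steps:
M(u) = -406 + u
Y(h, F) = 79
K = 182857 (K = 183133 + (-406 + 130) = 183133 - 276 = 182857)
(Y(S(15), -234) + 216386)/(K + 489442) = (79 + 216386)/(182857 + 489442) = 216465/672299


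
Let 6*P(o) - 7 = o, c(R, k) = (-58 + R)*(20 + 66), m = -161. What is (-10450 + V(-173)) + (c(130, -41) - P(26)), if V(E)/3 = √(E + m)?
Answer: -8527/2 + 3*I*√334 ≈ -4263.5 + 54.827*I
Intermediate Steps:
c(R, k) = -4988 + 86*R (c(R, k) = (-58 + R)*86 = -4988 + 86*R)
P(o) = 7/6 + o/6
V(E) = 3*√(-161 + E) (V(E) = 3*√(E - 161) = 3*√(-161 + E))
(-10450 + V(-173)) + (c(130, -41) - P(26)) = (-10450 + 3*√(-161 - 173)) + ((-4988 + 86*130) - (7/6 + (⅙)*26)) = (-10450 + 3*√(-334)) + ((-4988 + 11180) - (7/6 + 13/3)) = (-10450 + 3*(I*√334)) + (6192 - 1*11/2) = (-10450 + 3*I*√334) + (6192 - 11/2) = (-10450 + 3*I*√334) + 12373/2 = -8527/2 + 3*I*√334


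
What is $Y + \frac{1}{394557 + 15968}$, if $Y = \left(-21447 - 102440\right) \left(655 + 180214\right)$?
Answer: $- \frac{9198764141076574}{410525} \approx -2.2407 \cdot 10^{10}$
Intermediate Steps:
$Y = -22407317803$ ($Y = \left(-123887\right) 180869 = -22407317803$)
$Y + \frac{1}{394557 + 15968} = -22407317803 + \frac{1}{394557 + 15968} = -22407317803 + \frac{1}{410525} = - \frac{9198764141076574}{410525}$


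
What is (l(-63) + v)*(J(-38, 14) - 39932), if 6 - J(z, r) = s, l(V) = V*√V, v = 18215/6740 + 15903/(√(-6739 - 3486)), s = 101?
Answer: -145818361/1348 + 7565103*I*√7 + 636549381*I*√409/2045 ≈ -1.0817e+5 + 2.631e+7*I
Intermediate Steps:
v = 3643/1348 - 15903*I*√409/2045 (v = 18215*(1/6740) + 15903/(√(-10225)) = 3643/1348 + 15903/((5*I*√409)) = 3643/1348 + 15903*(-I*√409/2045) = 3643/1348 - 15903*I*√409/2045 ≈ 2.7025 - 157.27*I)
l(V) = V^(3/2)
J(z, r) = -95 (J(z, r) = 6 - 1*101 = 6 - 101 = -95)
(l(-63) + v)*(J(-38, 14) - 39932) = ((-63)^(3/2) + (3643/1348 - 15903*I*√409/2045))*(-95 - 39932) = (-189*I*√7 + (3643/1348 - 15903*I*√409/2045))*(-40027) = (3643/1348 - 189*I*√7 - 15903*I*√409/2045)*(-40027) = -145818361/1348 + 7565103*I*√7 + 636549381*I*√409/2045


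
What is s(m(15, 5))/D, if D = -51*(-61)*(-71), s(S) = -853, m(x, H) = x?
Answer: 853/220881 ≈ 0.0038618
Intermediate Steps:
D = -220881 (D = 3111*(-71) = -220881)
s(m(15, 5))/D = -853/(-220881) = -853*(-1/220881) = 853/220881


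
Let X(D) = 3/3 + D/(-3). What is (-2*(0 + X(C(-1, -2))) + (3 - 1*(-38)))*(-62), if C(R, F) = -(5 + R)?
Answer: -6758/3 ≈ -2252.7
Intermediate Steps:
C(R, F) = -5 - R
X(D) = 1 - D/3 (X(D) = 3*(⅓) + D*(-⅓) = 1 - D/3)
(-2*(0 + X(C(-1, -2))) + (3 - 1*(-38)))*(-62) = (-2*(0 + (1 - (-5 - 1*(-1))/3)) + (3 - 1*(-38)))*(-62) = (-2*(0 + (1 - (-5 + 1)/3)) + (3 + 38))*(-62) = (-2*(0 + (1 - ⅓*(-4))) + 41)*(-62) = (-2*(0 + (1 + 4/3)) + 41)*(-62) = (-2*(0 + 7/3) + 41)*(-62) = (-2*7/3 + 41)*(-62) = (-14/3 + 41)*(-62) = (109/3)*(-62) = -6758/3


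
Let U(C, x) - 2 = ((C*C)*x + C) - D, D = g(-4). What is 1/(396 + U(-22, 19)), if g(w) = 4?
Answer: 1/9568 ≈ 0.00010451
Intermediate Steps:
D = 4
U(C, x) = -2 + C + x*C² (U(C, x) = 2 + (((C*C)*x + C) - 1*4) = 2 + ((C²*x + C) - 4) = 2 + ((x*C² + C) - 4) = 2 + ((C + x*C²) - 4) = 2 + (-4 + C + x*C²) = -2 + C + x*C²)
1/(396 + U(-22, 19)) = 1/(396 + (-2 - 22 + 19*(-22)²)) = 1/(396 + (-2 - 22 + 19*484)) = 1/(396 + (-2 - 22 + 9196)) = 1/(396 + 9172) = 1/9568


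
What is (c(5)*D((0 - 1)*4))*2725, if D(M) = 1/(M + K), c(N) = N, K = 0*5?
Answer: -13625/4 ≈ -3406.3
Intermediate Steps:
K = 0
D(M) = 1/M (D(M) = 1/(M + 0) = 1/M)
(c(5)*D((0 - 1)*4))*2725 = (5/(((0 - 1)*4)))*2725 = (5/((-1*4)))*2725 = (5/(-4))*2725 = (5*(-¼))*2725 = -5/4*2725 = -13625/4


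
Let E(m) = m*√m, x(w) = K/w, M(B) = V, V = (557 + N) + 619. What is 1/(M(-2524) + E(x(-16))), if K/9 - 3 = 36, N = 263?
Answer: 5894144/8524916767 + 67392*I*√39/8524916767 ≈ 0.0006914 + 4.9369e-5*I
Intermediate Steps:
V = 1439 (V = (557 + 263) + 619 = 820 + 619 = 1439)
K = 351 (K = 27 + 9*36 = 27 + 324 = 351)
M(B) = 1439
x(w) = 351/w
E(m) = m^(3/2)
1/(M(-2524) + E(x(-16))) = 1/(1439 + (351/(-16))^(3/2)) = 1/(1439 + (351*(-1/16))^(3/2)) = 1/(1439 + (-351/16)^(3/2)) = 1/(1439 - 1053*I*√39/64)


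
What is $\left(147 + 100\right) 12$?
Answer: $2964$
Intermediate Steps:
$\left(147 + 100\right) 12 = 247 \cdot 12 = 2964$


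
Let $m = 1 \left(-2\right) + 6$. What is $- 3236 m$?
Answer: $-12944$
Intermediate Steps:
$m = 4$ ($m = -2 + 6 = 4$)
$- 3236 m = \left(-3236\right) 4 = -12944$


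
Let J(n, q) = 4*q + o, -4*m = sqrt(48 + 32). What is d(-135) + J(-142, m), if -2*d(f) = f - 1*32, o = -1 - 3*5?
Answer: 135/2 - 4*sqrt(5) ≈ 58.556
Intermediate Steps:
o = -16 (o = -1 - 15 = -16)
m = -sqrt(5) (m = -sqrt(48 + 32)/4 = -sqrt(5) ≈ -2.2361)
d(f) = 16 - f/2 (d(f) = -(f - 1*32)/2 = -(f - 32)/2 = -(-32 + f)/2 = 16 - f/2)
J(n, q) = -16 + 4*q (J(n, q) = 4*q - 16 = -16 + 4*q)
d(-135) + J(-142, m) = (16 - 1/2*(-135)) + (-16 + 4*(-sqrt(5))) = (16 + 135/2) + (-16 - 4*sqrt(5)) = 167/2 + (-16 - 4*sqrt(5)) = 135/2 - 4*sqrt(5)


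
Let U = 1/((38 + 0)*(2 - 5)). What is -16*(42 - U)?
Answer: -38312/57 ≈ -672.14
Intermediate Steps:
U = -1/114 (U = 1/(38*(-3)) = 1/(-114) = -1/114 ≈ -0.0087719)
-16*(42 - U) = -16*(42 - 1*(-1/114)) = -16*(42 + 1/114) = -16*4789/114 = -38312/57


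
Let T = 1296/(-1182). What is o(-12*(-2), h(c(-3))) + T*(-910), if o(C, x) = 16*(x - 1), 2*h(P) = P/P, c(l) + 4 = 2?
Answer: 194984/197 ≈ 989.77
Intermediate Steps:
c(l) = -2 (c(l) = -4 + 2 = -2)
h(P) = ½ (h(P) = (P/P)/2 = (½)*1 = ½)
T = -216/197 (T = 1296*(-1/1182) = -216/197 ≈ -1.0964)
o(C, x) = -16 + 16*x (o(C, x) = 16*(-1 + x) = -16 + 16*x)
o(-12*(-2), h(c(-3))) + T*(-910) = (-16 + 16*(½)) - 216/197*(-910) = (-16 + 8) + 196560/197 = -8 + 196560/197 = 194984/197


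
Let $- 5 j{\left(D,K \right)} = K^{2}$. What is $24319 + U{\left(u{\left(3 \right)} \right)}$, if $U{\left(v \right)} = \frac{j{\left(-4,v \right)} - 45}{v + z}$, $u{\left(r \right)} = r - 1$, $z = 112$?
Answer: $\frac{13861601}{570} \approx 24319.0$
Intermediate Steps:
$j{\left(D,K \right)} = - \frac{K^{2}}{5}$
$u{\left(r \right)} = -1 + r$
$U{\left(v \right)} = \frac{-45 - \frac{v^{2}}{5}}{112 + v}$ ($U{\left(v \right)} = \frac{- \frac{v^{2}}{5} - 45}{v + 112} = \frac{-45 - \frac{v^{2}}{5}}{112 + v}$)
$24319 + U{\left(u{\left(3 \right)} \right)} = 24319 + \frac{-225 - \left(-1 + 3\right)^{2}}{5 \left(112 + \left(-1 + 3\right)\right)} = 24319 + \frac{-225 - 2^{2}}{5 \left(112 + 2\right)} = 24319 + \frac{-225 - 4}{5 \cdot 114} = 24319 + \frac{1}{5} \cdot \frac{1}{114} \left(-225 - 4\right) = 24319 + \frac{1}{5} \cdot \frac{1}{114} \left(-229\right) = 24319 - \frac{229}{570} = \frac{13861601}{570}$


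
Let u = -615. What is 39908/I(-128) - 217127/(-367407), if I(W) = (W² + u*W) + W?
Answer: 8821083127/8723711808 ≈ 1.0112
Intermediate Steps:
I(W) = W² - 614*W (I(W) = (W² - 615*W) + W = W² - 614*W)
39908/I(-128) - 217127/(-367407) = 39908/((-128*(-614 - 128))) - 217127/(-367407) = 39908/((-128*(-742))) - 217127*(-1/367407) = 39908/94976 + 217127/367407 = 39908*(1/94976) + 217127/367407 = 9977/23744 + 217127/367407 = 8821083127/8723711808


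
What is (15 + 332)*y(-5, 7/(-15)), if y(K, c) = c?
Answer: -2429/15 ≈ -161.93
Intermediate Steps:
(15 + 332)*y(-5, 7/(-15)) = (15 + 332)*(7/(-15)) = 347*(7*(-1/15)) = 347*(-7/15) = -2429/15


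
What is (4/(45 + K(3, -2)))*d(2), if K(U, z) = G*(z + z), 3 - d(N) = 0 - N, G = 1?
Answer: 20/41 ≈ 0.48780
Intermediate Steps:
d(N) = 3 + N (d(N) = 3 - (0 - N) = 3 - (-1)*N = 3 + N)
K(U, z) = 2*z (K(U, z) = 1*(z + z) = 1*(2*z) = 2*z)
(4/(45 + K(3, -2)))*d(2) = (4/(45 + 2*(-2)))*(3 + 2) = (4/(45 - 4))*5 = (4/41)*5 = 20/41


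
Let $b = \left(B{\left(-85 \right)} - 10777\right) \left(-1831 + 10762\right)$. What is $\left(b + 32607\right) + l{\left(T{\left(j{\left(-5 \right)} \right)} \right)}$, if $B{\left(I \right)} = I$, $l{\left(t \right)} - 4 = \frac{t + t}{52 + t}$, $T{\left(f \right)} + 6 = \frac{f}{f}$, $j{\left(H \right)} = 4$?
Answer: $- \frac{4557867827}{47} \approx -9.6976 \cdot 10^{7}$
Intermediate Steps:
$T{\left(f \right)} = -5$ ($T{\left(f \right)} = -6 + \frac{f}{f} = -6 + 1 = -5$)
$l{\left(t \right)} = 4 + \frac{2 t}{52 + t}$ ($l{\left(t \right)} = 4 + \frac{t + t}{52 + t} = 4 + \frac{2 t}{52 + t}$)
$b = -97008522$ ($b = \left(-85 - 10777\right) \left(-1831 + 10762\right) = \left(-10862\right) 8931 = -97008522$)
$\left(b + 32607\right) + l{\left(T{\left(j{\left(-5 \right)} \right)} \right)} = \left(-97008522 + 32607\right) + \frac{2 \left(104 + 3 \left(-5\right)\right)}{52 - 5} = -96975915 + \frac{2 \left(104 - 15\right)}{47} = -96975915 + 2 \cdot \frac{1}{47} \cdot 89 = -96975915 + \frac{178}{47} = - \frac{4557867827}{47}$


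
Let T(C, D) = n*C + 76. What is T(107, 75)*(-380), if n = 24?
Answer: -1004720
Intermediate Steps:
T(C, D) = 76 + 24*C (T(C, D) = 24*C + 76 = 76 + 24*C)
T(107, 75)*(-380) = (76 + 24*107)*(-380) = (76 + 2568)*(-380) = 2644*(-380) = -1004720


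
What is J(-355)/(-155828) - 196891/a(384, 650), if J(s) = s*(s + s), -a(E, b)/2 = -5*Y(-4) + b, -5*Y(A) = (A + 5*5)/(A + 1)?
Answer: 3794624306/25049351 ≈ 151.49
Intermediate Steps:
Y(A) = -(25 + A)/(5*(1 + A)) (Y(A) = -(A + 5*5)/(5*(A + 1)) = -(A + 25)/(5*(1 + A)) = -(25 + A)/(5*(1 + A)))
a(E, b) = 14 - 2*b (a(E, b) = -2*(-(-25 - 1*(-4))/(1 - 4) + b) = -2*(-(-25 + 4)/(-3) + b) = -2*(-(-1)*(-21)/3 + b) = -2*(-5*7/5 + b) = -2*(-7 + b) = 14 - 2*b)
J(s) = 2*s² (J(s) = s*(2*s) = 2*s²)
J(-355)/(-155828) - 196891/a(384, 650) = (2*(-355)²)/(-155828) - 196891/(14 - 2*650) = (2*126025)*(-1/155828) - 196891/(14 - 1300) = 252050*(-1/155828) - 196891/(-1286) = -126025/77914 - 196891*(-1/1286) = -126025/77914 + 196891/1286 = 3794624306/25049351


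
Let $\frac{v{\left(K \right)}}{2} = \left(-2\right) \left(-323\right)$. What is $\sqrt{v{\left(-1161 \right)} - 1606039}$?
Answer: $i \sqrt{1604747} \approx 1266.8 i$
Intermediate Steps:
$v{\left(K \right)} = 1292$ ($v{\left(K \right)} = 2 \left(\left(-2\right) \left(-323\right)\right) = 2 \cdot 646 = 1292$)
$\sqrt{v{\left(-1161 \right)} - 1606039} = \sqrt{1292 - 1606039} = \sqrt{-1604747} = i \sqrt{1604747}$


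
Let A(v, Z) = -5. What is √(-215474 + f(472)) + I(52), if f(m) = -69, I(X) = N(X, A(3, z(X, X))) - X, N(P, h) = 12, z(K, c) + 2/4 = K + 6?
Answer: -40 + I*√215543 ≈ -40.0 + 464.27*I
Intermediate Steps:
z(K, c) = 11/2 + K (z(K, c) = -½ + (K + 6) = -½ + (6 + K) = 11/2 + K)
I(X) = 12 - X
√(-215474 + f(472)) + I(52) = √(-215474 - 69) + (12 - 1*52) = √(-215543) + (12 - 52) = I*√215543 - 40 = -40 + I*√215543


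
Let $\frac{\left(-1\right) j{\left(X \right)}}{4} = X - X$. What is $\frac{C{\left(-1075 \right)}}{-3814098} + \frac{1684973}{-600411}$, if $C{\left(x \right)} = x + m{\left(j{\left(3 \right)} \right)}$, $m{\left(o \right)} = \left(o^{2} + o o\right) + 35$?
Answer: $- \frac{1071004620319}{381671065713} \approx -2.8061$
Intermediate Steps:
$j{\left(X \right)} = 0$ ($j{\left(X \right)} = - 4 \left(X - X\right) = \left(-4\right) 0 = 0$)
$m{\left(o \right)} = 35 + 2 o^{2}$ ($m{\left(o \right)} = \left(o^{2} + o^{2}\right) + 35 = 2 o^{2} + 35 = 35 + 2 o^{2}$)
$C{\left(x \right)} = 35 + x$ ($C{\left(x \right)} = x + \left(35 + 2 \cdot 0^{2}\right) = x + \left(35 + 2 \cdot 0\right) = x + \left(35 + 0\right) = x + 35 = 35 + x$)
$\frac{C{\left(-1075 \right)}}{-3814098} + \frac{1684973}{-600411} = \frac{35 - 1075}{-3814098} + \frac{1684973}{-600411} = \left(-1040\right) \left(- \frac{1}{3814098}\right) + 1684973 \left(- \frac{1}{600411}\right) = \frac{520}{1907049} - \frac{1684973}{600411} = - \frac{1071004620319}{381671065713}$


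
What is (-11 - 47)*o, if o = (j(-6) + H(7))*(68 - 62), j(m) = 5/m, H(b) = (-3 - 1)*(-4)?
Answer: -5278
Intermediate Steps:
H(b) = 16 (H(b) = -4*(-4) = 16)
o = 91 (o = (5/(-6) + 16)*(68 - 62) = (5*(-⅙) + 16)*6 = (-⅚ + 16)*6 = (91/6)*6 = 91)
(-11 - 47)*o = (-11 - 47)*91 = -58*91 = -5278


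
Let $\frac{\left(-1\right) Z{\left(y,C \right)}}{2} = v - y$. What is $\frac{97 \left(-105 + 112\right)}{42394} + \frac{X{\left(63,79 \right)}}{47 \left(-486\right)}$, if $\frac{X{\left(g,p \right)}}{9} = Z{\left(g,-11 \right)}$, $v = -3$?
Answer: $- \frac{13733}{381546} \approx -0.035993$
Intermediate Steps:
$Z{\left(y,C \right)} = 6 + 2 y$ ($Z{\left(y,C \right)} = - 2 \left(-3 - y\right) = 6 + 2 y$)
$X{\left(g,p \right)} = 54 + 18 g$ ($X{\left(g,p \right)} = 9 \left(6 + 2 g\right) = 54 + 18 g$)
$\frac{97 \left(-105 + 112\right)}{42394} + \frac{X{\left(63,79 \right)}}{47 \left(-486\right)} = \frac{97 \left(-105 + 112\right)}{42394} + \frac{54 + 18 \cdot 63}{47 \left(-486\right)} = 97 \cdot 7 \cdot \frac{1}{42394} + \frac{54 + 1134}{-22842} = 679 \cdot \frac{1}{42394} + 1188 \left(- \frac{1}{22842}\right) = \frac{679}{42394} - \frac{22}{423} = - \frac{13733}{381546}$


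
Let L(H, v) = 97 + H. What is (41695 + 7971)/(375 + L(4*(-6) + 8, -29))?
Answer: 1307/12 ≈ 108.92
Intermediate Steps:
(41695 + 7971)/(375 + L(4*(-6) + 8, -29)) = (41695 + 7971)/(375 + (97 + (4*(-6) + 8))) = 49666/(375 + (97 + (-24 + 8))) = 49666/(375 + (97 - 16)) = 49666/(375 + 81) = 49666/456 = 49666*(1/456) = 1307/12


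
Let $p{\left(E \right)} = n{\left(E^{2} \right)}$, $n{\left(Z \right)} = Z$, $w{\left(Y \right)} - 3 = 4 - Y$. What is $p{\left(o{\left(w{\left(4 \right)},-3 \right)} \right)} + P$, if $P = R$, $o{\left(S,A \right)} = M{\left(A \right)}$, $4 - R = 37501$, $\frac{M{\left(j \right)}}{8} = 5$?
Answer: $-35897$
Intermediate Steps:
$M{\left(j \right)} = 40$ ($M{\left(j \right)} = 8 \cdot 5 = 40$)
$w{\left(Y \right)} = 7 - Y$ ($w{\left(Y \right)} = 3 - \left(-4 + Y\right) = 7 - Y$)
$R = -37497$ ($R = 4 - 37501 = -37497$)
$o{\left(S,A \right)} = 40$
$p{\left(E \right)} = E^{2}$
$P = -37497$
$p{\left(o{\left(w{\left(4 \right)},-3 \right)} \right)} + P = 40^{2} - 37497 = 1600 - 37497 = -35897$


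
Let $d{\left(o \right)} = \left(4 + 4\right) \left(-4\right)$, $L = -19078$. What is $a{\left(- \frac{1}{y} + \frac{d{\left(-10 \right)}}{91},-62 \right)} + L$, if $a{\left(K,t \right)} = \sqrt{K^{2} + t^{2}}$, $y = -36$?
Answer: $-19078 + \frac{\sqrt{41255610265}}{3276} \approx -19016.0$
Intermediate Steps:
$d{\left(o \right)} = -32$ ($d{\left(o \right)} = 8 \left(-4\right) = -32$)
$a{\left(- \frac{1}{y} + \frac{d{\left(-10 \right)}}{91},-62 \right)} + L = \sqrt{\left(- \frac{1}{-36} - \frac{32}{91}\right)^{2} + \left(-62\right)^{2}} - 19078 = \sqrt{\left(\left(-1\right) \left(- \frac{1}{36}\right) - \frac{32}{91}\right)^{2} + 3844} - 19078 = \sqrt{\left(\frac{1}{36} - \frac{32}{91}\right)^{2} + 3844} - 19078 = \sqrt{\left(- \frac{1061}{3276}\right)^{2} + 3844} - 19078 = \sqrt{\frac{1125721}{10732176} + 3844} - 19078 = \sqrt{\frac{41255610265}{10732176}} - 19078 = \frac{\sqrt{41255610265}}{3276} - 19078 = -19078 + \frac{\sqrt{41255610265}}{3276}$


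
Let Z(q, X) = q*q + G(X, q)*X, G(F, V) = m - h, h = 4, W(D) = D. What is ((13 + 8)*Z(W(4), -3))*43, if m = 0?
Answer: 25284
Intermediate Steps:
G(F, V) = -4 (G(F, V) = 0 - 1*4 = 0 - 4 = -4)
Z(q, X) = q² - 4*X (Z(q, X) = q*q - 4*X = q² - 4*X)
((13 + 8)*Z(W(4), -3))*43 = ((13 + 8)*(4² - 4*(-3)))*43 = (21*(16 + 12))*43 = (21*28)*43 = 588*43 = 25284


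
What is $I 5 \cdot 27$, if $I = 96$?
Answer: $12960$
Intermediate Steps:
$I 5 \cdot 27 = 96 \cdot 5 \cdot 27 = 480 \cdot 27 = 12960$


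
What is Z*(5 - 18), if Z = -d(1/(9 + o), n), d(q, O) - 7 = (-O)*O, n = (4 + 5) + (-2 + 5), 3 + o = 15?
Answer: -1781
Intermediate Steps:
o = 12 (o = -3 + 15 = 12)
n = 12 (n = 9 + 3 = 12)
d(q, O) = 7 - O**2 (d(q, O) = 7 + (-O)*O = 7 - O**2)
Z = 137 (Z = -(7 - 1*12**2) = -(7 - 1*144) = -(7 - 144) = -1*(-137) = 137)
Z*(5 - 18) = 137*(5 - 18) = 137*(-13) = -1781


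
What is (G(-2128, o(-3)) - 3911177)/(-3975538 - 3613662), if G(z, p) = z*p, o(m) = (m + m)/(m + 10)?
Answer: 3909353/7589200 ≈ 0.51512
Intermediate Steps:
o(m) = 2*m/(10 + m) (o(m) = (2*m)/(10 + m) = 2*m/(10 + m))
G(z, p) = p*z
(G(-2128, o(-3)) - 3911177)/(-3975538 - 3613662) = ((2*(-3)/(10 - 3))*(-2128) - 3911177)/(-3975538 - 3613662) = ((2*(-3)/7)*(-2128) - 3911177)/(-7589200) = ((2*(-3)*(⅐))*(-2128) - 3911177)*(-1/7589200) = (-6/7*(-2128) - 3911177)*(-1/7589200) = (1824 - 3911177)*(-1/7589200) = -3909353*(-1/7589200) = 3909353/7589200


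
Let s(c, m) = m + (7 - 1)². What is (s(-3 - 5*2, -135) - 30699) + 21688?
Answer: -9110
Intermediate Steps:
s(c, m) = 36 + m (s(c, m) = m + 6² = m + 36 = 36 + m)
(s(-3 - 5*2, -135) - 30699) + 21688 = ((36 - 135) - 30699) + 21688 = (-99 - 30699) + 21688 = -30798 + 21688 = -9110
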